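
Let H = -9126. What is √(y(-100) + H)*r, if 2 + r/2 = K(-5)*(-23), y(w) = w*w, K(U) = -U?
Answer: -234*√874 ≈ -6917.9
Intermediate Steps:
y(w) = w²
r = -234 (r = -4 + 2*(-1*(-5)*(-23)) = -4 + 2*(5*(-23)) = -4 + 2*(-115) = -4 - 230 = -234)
√(y(-100) + H)*r = √((-100)² - 9126)*(-234) = √(10000 - 9126)*(-234) = √874*(-234) = -234*√874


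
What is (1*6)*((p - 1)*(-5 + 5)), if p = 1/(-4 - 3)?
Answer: 0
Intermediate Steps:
p = -1/7 (p = 1/(-7) = -1/7 ≈ -0.14286)
(1*6)*((p - 1)*(-5 + 5)) = (1*6)*((-1/7 - 1)*(-5 + 5)) = 6*(-8/7*0) = 6*0 = 0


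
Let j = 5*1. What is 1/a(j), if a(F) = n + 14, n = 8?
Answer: 1/22 ≈ 0.045455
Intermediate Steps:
j = 5
a(F) = 22 (a(F) = 8 + 14 = 22)
1/a(j) = 1/22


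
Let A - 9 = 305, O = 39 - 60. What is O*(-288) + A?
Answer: 6362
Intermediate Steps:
O = -21
A = 314 (A = 9 + 305 = 314)
O*(-288) + A = -21*(-288) + 314 = 6048 + 314 = 6362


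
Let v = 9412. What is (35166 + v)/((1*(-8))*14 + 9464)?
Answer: 22289/4676 ≈ 4.7667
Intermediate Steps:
(35166 + v)/((1*(-8))*14 + 9464) = (35166 + 9412)/((1*(-8))*14 + 9464) = 44578/(-8*14 + 9464) = 44578/(-112 + 9464) = 44578/9352 = 44578*(1/9352) = 22289/4676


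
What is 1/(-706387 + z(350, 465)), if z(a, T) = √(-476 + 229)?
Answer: -706387/498982594016 - I*√247/498982594016 ≈ -1.4157e-6 - 3.1497e-11*I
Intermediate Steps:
z(a, T) = I*√247 (z(a, T) = √(-247) = I*√247)
1/(-706387 + z(350, 465)) = 1/(-706387 + I*√247)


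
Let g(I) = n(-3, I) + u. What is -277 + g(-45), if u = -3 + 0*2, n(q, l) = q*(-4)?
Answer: -268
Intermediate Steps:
n(q, l) = -4*q
u = -3 (u = -3 + 0 = -3)
g(I) = 9 (g(I) = -4*(-3) - 3 = 12 - 3 = 9)
-277 + g(-45) = -277 + 9 = -268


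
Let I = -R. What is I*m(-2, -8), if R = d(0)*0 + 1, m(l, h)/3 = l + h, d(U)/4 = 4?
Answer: 30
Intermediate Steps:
d(U) = 16 (d(U) = 4*4 = 16)
m(l, h) = 3*h + 3*l (m(l, h) = 3*(l + h) = 3*(h + l) = 3*h + 3*l)
R = 1 (R = 16*0 + 1 = 0 + 1 = 1)
I = -1 (I = -1*1 = -1)
I*m(-2, -8) = -(3*(-8) + 3*(-2)) = -(-24 - 6) = -1*(-30) = 30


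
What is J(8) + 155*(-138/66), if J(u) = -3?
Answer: -3598/11 ≈ -327.09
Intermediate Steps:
J(8) + 155*(-138/66) = -3 + 155*(-138/66) = -3 + 155*(-138*1/66) = -3 + 155*(-23/11) = -3 - 3565/11 = -3598/11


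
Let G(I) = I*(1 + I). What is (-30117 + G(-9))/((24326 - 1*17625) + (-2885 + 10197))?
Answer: -10015/4671 ≈ -2.1441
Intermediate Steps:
(-30117 + G(-9))/((24326 - 1*17625) + (-2885 + 10197)) = (-30117 - 9*(1 - 9))/((24326 - 1*17625) + (-2885 + 10197)) = (-30117 - 9*(-8))/((24326 - 17625) + 7312) = (-30117 + 72)/(6701 + 7312) = -30045/14013 = -30045*1/14013 = -10015/4671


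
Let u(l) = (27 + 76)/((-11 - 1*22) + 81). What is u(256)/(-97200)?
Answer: -103/4665600 ≈ -2.2076e-5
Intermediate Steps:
u(l) = 103/48 (u(l) = 103/((-11 - 22) + 81) = 103/(-33 + 81) = 103/48)
u(256)/(-97200) = (103/48)/(-97200) = (103/48)*(-1/97200) = -103/4665600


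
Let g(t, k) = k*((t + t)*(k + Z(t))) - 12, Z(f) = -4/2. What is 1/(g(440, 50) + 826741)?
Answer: 1/2938729 ≈ 3.4028e-7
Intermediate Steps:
Z(f) = -2 (Z(f) = -4*½ = -2)
g(t, k) = -12 + 2*k*t*(-2 + k) (g(t, k) = k*((t + t)*(k - 2)) - 12 = k*((2*t)*(-2 + k)) - 12 = k*(2*t*(-2 + k)) - 12 = 2*k*t*(-2 + k) - 12 = -12 + 2*k*t*(-2 + k))
1/(g(440, 50) + 826741) = 1/((-12 - 4*50*440 + 2*440*50²) + 826741) = 1/((-12 - 88000 + 2*440*2500) + 826741) = 1/((-12 - 88000 + 2200000) + 826741) = 1/(2111988 + 826741) = 1/2938729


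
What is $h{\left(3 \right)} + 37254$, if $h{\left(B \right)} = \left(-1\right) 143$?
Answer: $37111$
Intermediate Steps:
$h{\left(B \right)} = -143$
$h{\left(3 \right)} + 37254 = -143 + 37254 = 37111$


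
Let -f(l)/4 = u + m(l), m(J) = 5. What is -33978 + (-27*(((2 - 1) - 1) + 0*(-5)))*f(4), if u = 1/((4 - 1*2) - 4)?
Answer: -33978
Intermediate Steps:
u = -½ (u = 1/((4 - 2) - 4) = 1/(2 - 4) = 1/(-2) = -½ ≈ -0.50000)
f(l) = -18 (f(l) = -4*(-½ + 5) = -4*9/2 = -18)
-33978 + (-27*(((2 - 1) - 1) + 0*(-5)))*f(4) = -33978 - 27*(((2 - 1) - 1) + 0*(-5))*(-18) = -33978 - 27*((1 - 1) + 0)*(-18) = -33978 - 27*(0 + 0)*(-18) = -33978 - 27*0*(-18) = -33978 + 0*(-18) = -33978 + 0 = -33978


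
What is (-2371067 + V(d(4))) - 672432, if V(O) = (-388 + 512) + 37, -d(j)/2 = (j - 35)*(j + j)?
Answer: -3043338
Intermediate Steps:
d(j) = -4*j*(-35 + j) (d(j) = -2*(j - 35)*(j + j) = -2*(-35 + j)*2*j = -4*j*(-35 + j))
V(O) = 161 (V(O) = 124 + 37 = 161)
(-2371067 + V(d(4))) - 672432 = (-2371067 + 161) - 672432 = -2370906 - 672432 = -3043338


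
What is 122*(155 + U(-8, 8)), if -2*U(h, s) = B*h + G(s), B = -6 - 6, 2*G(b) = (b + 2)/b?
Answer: 104127/8 ≈ 13016.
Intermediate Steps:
G(b) = (2 + b)/(2*b) (G(b) = ((b + 2)/b)/2 = ((2 + b)/b)/2 = (2 + b)/(2*b))
B = -12
U(h, s) = 6*h - (2 + s)/(4*s) (U(h, s) = -(-12*h + (2 + s)/(2*s))/2 = 6*h - (2 + s)/(4*s))
122*(155 + U(-8, 8)) = 122*(155 + (1/4)*(-2 - 1*8 + 24*(-8)*8)/8) = 122*(155 + (1/4)*(1/8)*(-2 - 8 - 1536)) = 122*(155 + (1/4)*(1/8)*(-1546)) = 122*(155 - 773/16) = 122*(1707/16) = 104127/8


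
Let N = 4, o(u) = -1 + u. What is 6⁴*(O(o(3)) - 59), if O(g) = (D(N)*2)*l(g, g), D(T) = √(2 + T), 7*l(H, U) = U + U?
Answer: -76464 + 10368*√6/7 ≈ -72836.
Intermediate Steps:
l(H, U) = 2*U/7 (l(H, U) = (U + U)/7 = (2*U)/7 = 2*U/7)
O(g) = 4*g*√6/7 (O(g) = (√(2 + 4)*2)*(2*g/7) = (√6*2)*(2*g/7) = (2*√6)*(2*g/7) = 4*g*√6/7)
6⁴*(O(o(3)) - 59) = 6⁴*(4*(-1 + 3)*√6/7 - 59) = 1296*((4/7)*2*√6 - 59) = 1296*(8*√6/7 - 59) = 1296*(-59 + 8*√6/7) = -76464 + 10368*√6/7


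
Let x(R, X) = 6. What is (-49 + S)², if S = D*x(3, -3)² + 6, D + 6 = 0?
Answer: 67081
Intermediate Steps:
D = -6 (D = -6 + 0 = -6)
S = -210 (S = -6*6² + 6 = -6*36 + 6 = -216 + 6 = -210)
(-49 + S)² = (-49 - 210)² = (-259)² = 67081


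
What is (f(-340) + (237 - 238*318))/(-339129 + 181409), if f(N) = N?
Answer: 75787/157720 ≈ 0.48052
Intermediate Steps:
(f(-340) + (237 - 238*318))/(-339129 + 181409) = (-340 + (237 - 238*318))/(-339129 + 181409) = (-340 + (237 - 75684))/(-157720) = (-340 - 75447)*(-1/157720) = -75787*(-1/157720) = 75787/157720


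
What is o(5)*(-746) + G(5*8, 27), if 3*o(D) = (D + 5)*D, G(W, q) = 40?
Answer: -37180/3 ≈ -12393.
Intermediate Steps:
o(D) = D*(5 + D)/3 (o(D) = ((D + 5)*D)/3 = ((5 + D)*D)/3 = (D*(5 + D))/3 = D*(5 + D)/3)
o(5)*(-746) + G(5*8, 27) = ((⅓)*5*(5 + 5))*(-746) + 40 = ((⅓)*5*10)*(-746) + 40 = (50/3)*(-746) + 40 = -37300/3 + 40 = -37180/3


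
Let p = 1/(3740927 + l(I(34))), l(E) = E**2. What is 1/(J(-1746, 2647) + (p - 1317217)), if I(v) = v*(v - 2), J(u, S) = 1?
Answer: -4924671/6486855435935 ≈ -7.5918e-7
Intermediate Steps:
I(v) = v*(-2 + v)
p = 1/4924671 (p = 1/(3740927 + (34*(-2 + 34))**2) = 1/(3740927 + (34*32)**2) = 1/(3740927 + 1088**2) = 1/(3740927 + 1183744) = 1/4924671 ≈ 2.0306e-7)
1/(J(-1746, 2647) + (p - 1317217)) = 1/(1 + (1/4924671 - 1317217)) = 1/(1 - 6486860360606/4924671) = 1/(-6486855435935/4924671) = -4924671/6486855435935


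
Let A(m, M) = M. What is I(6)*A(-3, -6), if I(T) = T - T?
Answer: 0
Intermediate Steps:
I(T) = 0
I(6)*A(-3, -6) = 0*(-6) = 0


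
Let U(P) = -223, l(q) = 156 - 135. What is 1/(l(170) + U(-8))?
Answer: -1/202 ≈ -0.0049505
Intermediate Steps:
l(q) = 21
1/(l(170) + U(-8)) = 1/(21 - 223) = 1/(-202) = -1/202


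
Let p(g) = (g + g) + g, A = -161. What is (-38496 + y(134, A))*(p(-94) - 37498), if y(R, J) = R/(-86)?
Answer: 62540823100/43 ≈ 1.4544e+9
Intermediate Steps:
y(R, J) = -R/86 (y(R, J) = R*(-1/86) = -R/86)
p(g) = 3*g (p(g) = 2*g + g = 3*g)
(-38496 + y(134, A))*(p(-94) - 37498) = (-38496 - 1/86*134)*(3*(-94) - 37498) = (-38496 - 67/43)*(-282 - 37498) = -1655395/43*(-37780) = 62540823100/43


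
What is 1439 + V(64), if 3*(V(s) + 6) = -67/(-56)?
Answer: 240811/168 ≈ 1433.4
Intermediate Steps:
V(s) = -941/168 (V(s) = -6 + (-67/(-56))/3 = -6 + (-67*(-1/56))/3 = -6 + (1/3)*(67/56) = -6 + 67/168 = -941/168)
1439 + V(64) = 1439 - 941/168 = 240811/168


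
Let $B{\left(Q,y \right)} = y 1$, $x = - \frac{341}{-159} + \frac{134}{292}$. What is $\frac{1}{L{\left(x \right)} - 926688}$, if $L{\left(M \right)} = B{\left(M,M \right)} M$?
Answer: $- \frac{538889796}{499379054402927} \approx -1.0791 \cdot 10^{-6}$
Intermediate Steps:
$x = \frac{60439}{23214}$ ($x = \left(-341\right) \left(- \frac{1}{159}\right) + 134 \cdot \frac{1}{292} = \frac{341}{159} + \frac{67}{146} = \frac{60439}{23214} \approx 2.6036$)
$B{\left(Q,y \right)} = y$
$L{\left(M \right)} = M^{2}$ ($L{\left(M \right)} = M M = M^{2}$)
$\frac{1}{L{\left(x \right)} - 926688} = \frac{1}{\left(\frac{60439}{23214}\right)^{2} - 926688} = \frac{1}{\frac{3652872721}{538889796} - 926688} = \frac{1}{- \frac{499379054402927}{538889796}} = - \frac{538889796}{499379054402927}$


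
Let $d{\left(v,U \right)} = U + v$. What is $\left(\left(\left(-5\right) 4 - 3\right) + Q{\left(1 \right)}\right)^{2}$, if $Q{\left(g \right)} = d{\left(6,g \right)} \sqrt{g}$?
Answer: $256$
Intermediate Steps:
$Q{\left(g \right)} = \sqrt{g} \left(6 + g\right)$ ($Q{\left(g \right)} = \left(g + 6\right) \sqrt{g} = \left(6 + g\right) \sqrt{g} = \sqrt{g} \left(6 + g\right)$)
$\left(\left(\left(-5\right) 4 - 3\right) + Q{\left(1 \right)}\right)^{2} = \left(\left(\left(-5\right) 4 - 3\right) + \sqrt{1} \left(6 + 1\right)\right)^{2} = \left(\left(-20 - 3\right) + 1 \cdot 7\right)^{2} = \left(-23 + 7\right)^{2} = \left(-16\right)^{2} = 256$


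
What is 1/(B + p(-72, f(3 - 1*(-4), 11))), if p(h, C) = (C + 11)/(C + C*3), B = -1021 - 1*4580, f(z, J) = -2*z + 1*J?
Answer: -3/16805 ≈ -0.00017852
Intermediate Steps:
f(z, J) = J - 2*z (f(z, J) = -2*z + J = J - 2*z)
B = -5601 (B = -1021 - 4580 = -5601)
p(h, C) = (11 + C)/(4*C) (p(h, C) = (11 + C)/(C + 3*C) = (11 + C)/((4*C)) = (11 + C)*(1/(4*C)) = (11 + C)/(4*C))
1/(B + p(-72, f(3 - 1*(-4), 11))) = 1/(-5601 + (11 + (11 - 2*(3 - 1*(-4))))/(4*(11 - 2*(3 - 1*(-4))))) = 1/(-5601 + (11 + (11 - 2*(3 + 4)))/(4*(11 - 2*(3 + 4)))) = 1/(-5601 + (11 + (11 - 2*7))/(4*(11 - 2*7))) = 1/(-5601 + (11 + (11 - 14))/(4*(11 - 14))) = 1/(-5601 + (¼)*(11 - 3)/(-3)) = 1/(-5601 + (¼)*(-⅓)*8) = 1/(-5601 - ⅔) = 1/(-16805/3) = -3/16805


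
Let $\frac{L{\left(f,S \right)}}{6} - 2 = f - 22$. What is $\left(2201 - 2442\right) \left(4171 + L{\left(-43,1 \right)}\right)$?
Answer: $-914113$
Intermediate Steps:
$L{\left(f,S \right)} = -120 + 6 f$ ($L{\left(f,S \right)} = 12 + 6 \left(f - 22\right) = 12 + 6 \left(-22 + f\right) = 12 + \left(-132 + 6 f\right) = -120 + 6 f$)
$\left(2201 - 2442\right) \left(4171 + L{\left(-43,1 \right)}\right) = \left(2201 - 2442\right) \left(4171 + \left(-120 + 6 \left(-43\right)\right)\right) = - 241 \left(4171 - 378\right) = \left(-241\right) 3793 = -914113$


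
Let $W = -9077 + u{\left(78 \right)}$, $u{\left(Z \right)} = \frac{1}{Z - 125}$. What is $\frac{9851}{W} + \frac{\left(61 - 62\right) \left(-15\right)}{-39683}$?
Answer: $- \frac{18379509251}{16929561460} \approx -1.0856$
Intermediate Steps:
$u{\left(Z \right)} = \frac{1}{-125 + Z}$
$W = - \frac{426620}{47}$ ($W = -9077 + \frac{1}{-125 + 78} = -9077 + \frac{1}{-47} = -9077 - \frac{1}{47} = - \frac{426620}{47} \approx -9077.0$)
$\frac{9851}{W} + \frac{\left(61 - 62\right) \left(-15\right)}{-39683} = \frac{9851}{- \frac{426620}{47}} + \frac{\left(61 - 62\right) \left(-15\right)}{-39683} = 9851 \left(- \frac{47}{426620}\right) + \left(-1\right) \left(-15\right) \left(- \frac{1}{39683}\right) = - \frac{462997}{426620} + 15 \left(- \frac{1}{39683}\right) = - \frac{462997}{426620} - \frac{15}{39683} = - \frac{18379509251}{16929561460}$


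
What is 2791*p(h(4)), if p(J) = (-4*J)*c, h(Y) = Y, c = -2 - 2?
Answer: 178624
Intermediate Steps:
c = -4
p(J) = 16*J (p(J) = -4*J*(-4) = 16*J)
2791*p(h(4)) = 2791*(16*4) = 2791*64 = 178624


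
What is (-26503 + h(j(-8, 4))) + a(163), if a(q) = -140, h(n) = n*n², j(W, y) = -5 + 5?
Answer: -26643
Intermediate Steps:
j(W, y) = 0
h(n) = n³
(-26503 + h(j(-8, 4))) + a(163) = (-26503 + 0³) - 140 = (-26503 + 0) - 140 = -26503 - 140 = -26643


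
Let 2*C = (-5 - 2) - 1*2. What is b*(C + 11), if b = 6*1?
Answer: 39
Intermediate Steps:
b = 6
C = -9/2 (C = ((-5 - 2) - 1*2)/2 = (-7 - 2)/2 = (½)*(-9) = -9/2 ≈ -4.5000)
b*(C + 11) = 6*(-9/2 + 11) = 6*(13/2) = 39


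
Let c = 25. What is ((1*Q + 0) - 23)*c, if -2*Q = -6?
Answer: -500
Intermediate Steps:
Q = 3 (Q = -1/2*(-6) = 3)
((1*Q + 0) - 23)*c = ((1*3 + 0) - 23)*25 = ((3 + 0) - 23)*25 = (3 - 23)*25 = -20*25 = -500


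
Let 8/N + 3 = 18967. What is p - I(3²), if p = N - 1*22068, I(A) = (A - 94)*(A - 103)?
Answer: -142504976/4741 ≈ -30058.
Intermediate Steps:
I(A) = (-103 + A)*(-94 + A) (I(A) = (-94 + A)*(-103 + A) = (-103 + A)*(-94 + A))
N = 2/4741 (N = 8/(-3 + 18967) = 8/18964 = 8*(1/18964) = 2/4741 ≈ 0.00042185)
p = -104624386/4741 (p = 2/4741 - 1*22068 = 2/4741 - 22068 = -104624386/4741 ≈ -22068.)
p - I(3²) = -104624386/4741 - (9682 + (3²)² - 197*3²) = -104624386/4741 - (9682 + 9² - 197*9) = -104624386/4741 - (9682 + 81 - 1773) = -104624386/4741 - 1*7990 = -104624386/4741 - 7990 = -142504976/4741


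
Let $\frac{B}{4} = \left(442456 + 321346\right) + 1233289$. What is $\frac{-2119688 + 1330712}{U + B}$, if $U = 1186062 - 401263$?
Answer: $- \frac{788976}{8773163} \approx -0.089931$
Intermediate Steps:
$B = 7988364$ ($B = 4 \left(\left(442456 + 321346\right) + 1233289\right) = 4 \left(763802 + 1233289\right) = 4 \cdot 1997091 = 7988364$)
$U = 784799$ ($U = 1186062 - 401263 = 784799$)
$\frac{-2119688 + 1330712}{U + B} = \frac{-2119688 + 1330712}{784799 + 7988364} = - \frac{788976}{8773163}$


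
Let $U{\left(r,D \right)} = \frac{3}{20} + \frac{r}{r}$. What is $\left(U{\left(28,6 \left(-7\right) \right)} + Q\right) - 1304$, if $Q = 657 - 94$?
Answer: $- \frac{14797}{20} \approx -739.85$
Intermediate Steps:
$Q = 563$
$U{\left(r,D \right)} = \frac{23}{20}$ ($U{\left(r,D \right)} = 3 \cdot \frac{1}{20} + 1 = \frac{3}{20} + 1 = \frac{23}{20}$)
$\left(U{\left(28,6 \left(-7\right) \right)} + Q\right) - 1304 = \left(\frac{23}{20} + 563\right) - 1304 = \frac{11283}{20} - 1304 = - \frac{14797}{20}$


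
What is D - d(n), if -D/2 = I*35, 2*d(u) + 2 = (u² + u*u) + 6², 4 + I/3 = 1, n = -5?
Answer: 588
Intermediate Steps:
I = -9 (I = -12 + 3*1 = -12 + 3 = -9)
d(u) = 17 + u² (d(u) = -1 + ((u² + u*u) + 6²)/2 = -1 + ((u² + u²) + 36)/2 = -1 + (2*u² + 36)/2 = -1 + (36 + 2*u²)/2 = -1 + (18 + u²) = 17 + u²)
D = 630 (D = -(-18)*35 = -2*(-315) = 630)
D - d(n) = 630 - (17 + (-5)²) = 630 - (17 + 25) = 630 - 1*42 = 630 - 42 = 588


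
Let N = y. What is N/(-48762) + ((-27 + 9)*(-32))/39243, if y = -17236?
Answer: 117413210/318927861 ≈ 0.36815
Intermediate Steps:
N = -17236
N/(-48762) + ((-27 + 9)*(-32))/39243 = -17236/(-48762) + ((-27 + 9)*(-32))/39243 = -17236*(-1/48762) - 18*(-32)*(1/39243) = 8618/24381 + 576*(1/39243) = 8618/24381 + 192/13081 = 117413210/318927861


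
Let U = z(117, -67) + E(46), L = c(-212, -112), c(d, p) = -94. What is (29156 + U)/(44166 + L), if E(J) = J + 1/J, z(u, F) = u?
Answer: 1348675/2027312 ≈ 0.66525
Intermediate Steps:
L = -94
U = 7499/46 (U = 117 + (46 + 1/46) = 117 + 2117/46 = 7499/46 ≈ 163.02)
(29156 + U)/(44166 + L) = (29156 + 7499/46)/(44166 - 94) = (1348675/46)/44072 = (1348675/46)*(1/44072) = 1348675/2027312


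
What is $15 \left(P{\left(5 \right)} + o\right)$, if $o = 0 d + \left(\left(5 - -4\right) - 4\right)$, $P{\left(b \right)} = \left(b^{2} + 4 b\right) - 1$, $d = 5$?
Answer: $735$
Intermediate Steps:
$P{\left(b \right)} = -1 + b^{2} + 4 b$
$o = 5$ ($o = 0 \cdot 5 + \left(\left(5 - -4\right) - 4\right) = 0 + \left(\left(5 + 4\right) - 4\right) = 0 + \left(9 - 4\right) = 0 + 5 = 5$)
$15 \left(P{\left(5 \right)} + o\right) = 15 \left(\left(-1 + 5^{2} + 4 \cdot 5\right) + 5\right) = 15 \left(\left(-1 + 25 + 20\right) + 5\right) = 15 \left(44 + 5\right) = 15 \cdot 49 = 735$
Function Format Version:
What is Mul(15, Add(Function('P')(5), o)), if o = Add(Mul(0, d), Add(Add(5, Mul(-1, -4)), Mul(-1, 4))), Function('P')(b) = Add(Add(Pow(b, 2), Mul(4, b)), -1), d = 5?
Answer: 735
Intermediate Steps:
Function('P')(b) = Add(-1, Pow(b, 2), Mul(4, b))
o = 5 (o = Add(Mul(0, 5), Add(Add(5, Mul(-1, -4)), Mul(-1, 4))) = Add(0, Add(Add(5, 4), -4)) = Add(0, Add(9, -4)) = Add(0, 5) = 5)
Mul(15, Add(Function('P')(5), o)) = Mul(15, Add(Add(-1, Pow(5, 2), Mul(4, 5)), 5)) = Mul(15, Add(Add(-1, 25, 20), 5)) = Mul(15, Add(44, 5)) = Mul(15, 49) = 735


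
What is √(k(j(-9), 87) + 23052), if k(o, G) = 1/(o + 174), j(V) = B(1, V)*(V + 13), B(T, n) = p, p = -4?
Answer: √575470286/158 ≈ 151.83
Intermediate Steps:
B(T, n) = -4
j(V) = -52 - 4*V (j(V) = -4*(V + 13) = -4*(13 + V) = -52 - 4*V)
k(o, G) = 1/(174 + o)
√(k(j(-9), 87) + 23052) = √(1/(174 + (-52 - 4*(-9))) + 23052) = √(1/(174 + (-52 + 36)) + 23052) = √(1/(174 - 16) + 23052) = √(1/158 + 23052) = √(3642217/158) = √575470286/158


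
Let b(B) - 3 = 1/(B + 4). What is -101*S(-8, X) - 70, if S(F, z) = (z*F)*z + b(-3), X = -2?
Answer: 2758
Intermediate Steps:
b(B) = 3 + 1/(4 + B) (b(B) = 3 + 1/(B + 4) = 3 + 1/(4 + B))
S(F, z) = 4 + F*z**2 (S(F, z) = (z*F)*z + (13 + 3*(-3))/(4 - 3) = (F*z)*z + (13 - 9)/1 = F*z**2 + 1*4 = F*z**2 + 4 = 4 + F*z**2)
-101*S(-8, X) - 70 = -101*(4 - 8*(-2)**2) - 70 = -101*(4 - 8*4) - 70 = -101*(4 - 32) - 70 = -101*(-28) - 70 = 2828 - 70 = 2758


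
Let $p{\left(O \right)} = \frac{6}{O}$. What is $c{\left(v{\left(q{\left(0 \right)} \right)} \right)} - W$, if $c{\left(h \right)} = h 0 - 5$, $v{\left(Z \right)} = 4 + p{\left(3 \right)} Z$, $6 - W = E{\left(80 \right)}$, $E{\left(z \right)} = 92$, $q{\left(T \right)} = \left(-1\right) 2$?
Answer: $81$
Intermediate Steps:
$q{\left(T \right)} = -2$
$W = -86$ ($W = 6 - 92 = -86$)
$v{\left(Z \right)} = 4 + 2 Z$ ($v{\left(Z \right)} = 4 + \frac{6}{3} Z = 4 + 6 \cdot \frac{1}{3} Z = 4 + 2 Z$)
$c{\left(h \right)} = -5$ ($c{\left(h \right)} = 0 - 5 = -5$)
$c{\left(v{\left(q{\left(0 \right)} \right)} \right)} - W = -5 - -86 = -5 + 86 = 81$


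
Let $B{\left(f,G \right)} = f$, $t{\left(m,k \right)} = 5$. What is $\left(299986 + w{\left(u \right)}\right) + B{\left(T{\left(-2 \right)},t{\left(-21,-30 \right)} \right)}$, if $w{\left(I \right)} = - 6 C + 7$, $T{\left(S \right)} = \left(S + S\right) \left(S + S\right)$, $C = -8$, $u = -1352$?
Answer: $300057$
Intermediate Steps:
$T{\left(S \right)} = 4 S^{2}$ ($T{\left(S \right)} = 2 S 2 S = 4 S^{2}$)
$w{\left(I \right)} = 55$ ($w{\left(I \right)} = \left(-6\right) \left(-8\right) + 7 = 48 + 7 = 55$)
$\left(299986 + w{\left(u \right)}\right) + B{\left(T{\left(-2 \right)},t{\left(-21,-30 \right)} \right)} = \left(299986 + 55\right) + 4 \left(-2\right)^{2} = 300041 + 4 \cdot 4 = 300041 + 16 = 300057$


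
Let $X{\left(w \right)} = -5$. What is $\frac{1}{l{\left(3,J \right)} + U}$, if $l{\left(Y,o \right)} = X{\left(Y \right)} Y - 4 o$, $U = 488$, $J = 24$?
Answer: $\frac{1}{377} \approx 0.0026525$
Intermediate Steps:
$l{\left(Y,o \right)} = - 5 Y - 4 o$
$\frac{1}{l{\left(3,J \right)} + U} = \frac{1}{\left(\left(-5\right) 3 - 96\right) + 488} = \frac{1}{\left(-15 - 96\right) + 488} = \frac{1}{-111 + 488} = \frac{1}{377}$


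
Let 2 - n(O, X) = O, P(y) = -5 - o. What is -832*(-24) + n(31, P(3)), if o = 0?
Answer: 19939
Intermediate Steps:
P(y) = -5 (P(y) = -5 - 1*0 = -5 + 0 = -5)
n(O, X) = 2 - O
-832*(-24) + n(31, P(3)) = -832*(-24) + (2 - 1*31) = 19968 + (2 - 31) = 19968 - 29 = 19939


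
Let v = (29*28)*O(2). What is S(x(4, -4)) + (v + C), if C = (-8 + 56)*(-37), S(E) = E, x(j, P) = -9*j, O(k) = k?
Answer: -188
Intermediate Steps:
v = 1624 (v = (29*28)*2 = 812*2 = 1624)
C = -1776 (C = 48*(-37) = -1776)
S(x(4, -4)) + (v + C) = -9*4 + (1624 - 1776) = -36 - 152 = -188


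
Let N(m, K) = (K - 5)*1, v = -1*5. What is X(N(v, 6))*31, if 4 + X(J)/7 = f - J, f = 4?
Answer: -217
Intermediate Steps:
v = -5
N(m, K) = -5 + K (N(m, K) = (-5 + K)*1 = -5 + K)
X(J) = -7*J (X(J) = -28 + 7*(4 - J) = -28 + (28 - 7*J) = -7*J)
X(N(v, 6))*31 = -7*(-5 + 6)*31 = -7*1*31 = -7*31 = -217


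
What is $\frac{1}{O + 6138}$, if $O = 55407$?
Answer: $\frac{1}{61545} \approx 1.6248 \cdot 10^{-5}$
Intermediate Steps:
$\frac{1}{O + 6138} = \frac{1}{55407 + 6138} = \frac{1}{61545}$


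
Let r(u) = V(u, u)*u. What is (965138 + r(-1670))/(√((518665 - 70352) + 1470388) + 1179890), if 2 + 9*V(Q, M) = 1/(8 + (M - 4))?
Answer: 2846847496629830/3478954095004101 - 2412807547*√213189/1159651365001367 ≈ 0.81734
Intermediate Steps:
V(Q, M) = -2/9 + 1/(9*(4 + M)) (V(Q, M) = -2/9 + 1/(9*(8 + (M - 4))) = -2/9 + 1/(9*(8 + (-4 + M))) = -2/9 + 1/(9*(4 + M)))
r(u) = u*(-7 - 2*u)/(9*(4 + u)) (r(u) = ((-7 - 2*u)/(9*(4 + u)))*u = u*(-7 - 2*u)/(9*(4 + u)))
(965138 + r(-1670))/(√((518665 - 70352) + 1470388) + 1179890) = (965138 - 1*(-1670)*(7 + 2*(-1670))/(36 + 9*(-1670)))/(√((518665 - 70352) + 1470388) + 1179890) = (965138 - 1*(-1670)*(7 - 3340)/(36 - 15030))/(√(448313 + 1470388) + 1179890) = (965138 - 1*(-1670)*(-3333)/(-14994))/(√1918701 + 1179890) = (965138 - 1*(-1670)*(-1/14994)*(-3333))/(3*√213189 + 1179890) = (965138 + 927685/2499)/(1179890 + 3*√213189) = 2412807547/(2499*(1179890 + 3*√213189))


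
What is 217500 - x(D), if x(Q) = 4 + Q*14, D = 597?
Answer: 209138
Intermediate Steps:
x(Q) = 4 + 14*Q
217500 - x(D) = 217500 - (4 + 14*597) = 217500 - (4 + 8358) = 217500 - 1*8362 = 217500 - 8362 = 209138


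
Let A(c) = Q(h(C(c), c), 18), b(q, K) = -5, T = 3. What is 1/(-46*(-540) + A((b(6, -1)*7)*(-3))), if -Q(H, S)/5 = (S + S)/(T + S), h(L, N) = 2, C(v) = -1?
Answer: 7/173820 ≈ 4.0272e-5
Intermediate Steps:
Q(H, S) = -10*S/(3 + S) (Q(H, S) = -5*(S + S)/(3 + S) = -5*2*S/(3 + S) = -10*S/(3 + S))
A(c) = -60/7 (A(c) = -10*18/(3 + 18) = -10*18/21 = -10*18*1/21 = -60/7)
1/(-46*(-540) + A((b(6, -1)*7)*(-3))) = 1/(-46*(-540) - 60/7) = 1/(24840 - 60/7) = 1/(173820/7) = 7/173820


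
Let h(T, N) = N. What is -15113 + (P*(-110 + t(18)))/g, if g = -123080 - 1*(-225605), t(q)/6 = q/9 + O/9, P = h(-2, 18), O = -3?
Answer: -20659495/1367 ≈ -15113.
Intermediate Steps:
P = 18
t(q) = -2 + 2*q/3 (t(q) = 6*(q/9 - 3/9) = 6*(q*(⅑) - 3*⅑) = 6*(q/9 - ⅓) = 6*(-⅓ + q/9) = -2 + 2*q/3)
g = 102525 (g = -123080 + 225605 = 102525)
-15113 + (P*(-110 + t(18)))/g = -15113 + (18*(-110 + (-2 + (⅔)*18)))/102525 = -15113 + (18*(-110 + (-2 + 12)))*(1/102525) = -15113 + (18*(-110 + 10))*(1/102525) = -15113 + (18*(-100))*(1/102525) = -15113 - 1800*1/102525 = -15113 - 24/1367 = -20659495/1367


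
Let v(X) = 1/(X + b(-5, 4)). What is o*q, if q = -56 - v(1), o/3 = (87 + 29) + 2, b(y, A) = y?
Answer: -39471/2 ≈ -19736.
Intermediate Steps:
v(X) = 1/(-5 + X) (v(X) = 1/(X - 5) = 1/(-5 + X))
o = 354 (o = 3*((87 + 29) + 2) = 3*(116 + 2) = 3*118 = 354)
q = -223/4 (q = -56 - 1/(-5 + 1) = -56 - 1/(-4) = -56 - 1*(-¼) = -56 + ¼ = -223/4 ≈ -55.750)
o*q = 354*(-223/4) = -39471/2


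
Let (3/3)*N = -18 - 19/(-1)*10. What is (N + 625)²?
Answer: 635209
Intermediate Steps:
N = 172 (N = -18 - 19/(-1)*10 = -18 - 19*(-1)*10 = -18 + 19*10 = -18 + 190 = 172)
(N + 625)² = (172 + 625)² = 797² = 635209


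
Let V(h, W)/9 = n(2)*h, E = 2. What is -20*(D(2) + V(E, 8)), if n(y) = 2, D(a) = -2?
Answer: -680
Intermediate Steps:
V(h, W) = 18*h (V(h, W) = 9*(2*h) = 18*h)
-20*(D(2) + V(E, 8)) = -20*(-2 + 18*2) = -20*(-2 + 36) = -20*34 = -680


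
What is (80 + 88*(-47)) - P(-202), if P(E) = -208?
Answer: -3848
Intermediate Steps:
(80 + 88*(-47)) - P(-202) = (80 + 88*(-47)) - 1*(-208) = (80 - 4136) + 208 = -4056 + 208 = -3848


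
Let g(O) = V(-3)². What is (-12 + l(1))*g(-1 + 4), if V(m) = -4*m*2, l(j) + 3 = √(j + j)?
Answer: -8640 + 576*√2 ≈ -7825.4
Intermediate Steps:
l(j) = -3 + √2*√j (l(j) = -3 + √(j + j) = -3 + √(2*j) = -3 + √2*√j)
V(m) = -8*m
g(O) = 576 (g(O) = (-8*(-3))² = 24² = 576)
(-12 + l(1))*g(-1 + 4) = (-12 + (-3 + √2*√1))*576 = (-12 + (-3 + √2*1))*576 = (-12 + (-3 + √2))*576 = (-15 + √2)*576 = -8640 + 576*√2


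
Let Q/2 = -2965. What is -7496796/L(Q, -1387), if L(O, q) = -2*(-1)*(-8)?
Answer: 1874199/4 ≈ 4.6855e+5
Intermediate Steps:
Q = -5930 (Q = 2*(-2965) = -5930)
L(O, q) = -16 (L(O, q) = 2*(-8) = -16)
-7496796/L(Q, -1387) = -7496796/(-16) = -7496796*(-1/16) = 1874199/4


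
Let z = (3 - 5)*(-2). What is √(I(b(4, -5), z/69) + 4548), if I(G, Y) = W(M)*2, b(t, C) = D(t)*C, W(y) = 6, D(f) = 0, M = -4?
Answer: 4*√285 ≈ 67.528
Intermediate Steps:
z = 4 (z = -2*(-2) = 4)
b(t, C) = 0 (b(t, C) = 0*C = 0)
I(G, Y) = 12 (I(G, Y) = 6*2 = 12)
√(I(b(4, -5), z/69) + 4548) = √(12 + 4548) = √4560 = 4*√285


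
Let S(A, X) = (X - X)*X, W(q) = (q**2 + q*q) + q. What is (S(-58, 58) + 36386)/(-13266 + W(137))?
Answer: 5198/3487 ≈ 1.4907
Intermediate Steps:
W(q) = q + 2*q**2 (W(q) = (q**2 + q**2) + q = 2*q**2 + q = q + 2*q**2)
S(A, X) = 0 (S(A, X) = 0*X = 0)
(S(-58, 58) + 36386)/(-13266 + W(137)) = (0 + 36386)/(-13266 + 137*(1 + 2*137)) = 36386/(-13266 + 137*(1 + 274)) = 36386/(-13266 + 137*275) = 36386/(-13266 + 37675) = 36386/24409 = 36386*(1/24409) = 5198/3487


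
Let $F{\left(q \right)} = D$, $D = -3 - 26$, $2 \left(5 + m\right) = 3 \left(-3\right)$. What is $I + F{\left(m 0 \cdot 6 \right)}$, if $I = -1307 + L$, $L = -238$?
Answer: $-1574$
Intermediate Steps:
$m = - \frac{19}{2}$ ($m = -5 + \frac{3 \left(-3\right)}{2} = -5 + \frac{1}{2} \left(-9\right) = -5 - \frac{9}{2} = - \frac{19}{2} \approx -9.5$)
$D = -29$ ($D = -3 - 26 = -29$)
$F{\left(q \right)} = -29$
$I = -1545$ ($I = -1307 - 238 = -1545$)
$I + F{\left(m 0 \cdot 6 \right)} = -1545 - 29 = -1574$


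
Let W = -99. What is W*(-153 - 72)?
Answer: 22275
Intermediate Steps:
W*(-153 - 72) = -99*(-153 - 72) = -99*(-225) = 22275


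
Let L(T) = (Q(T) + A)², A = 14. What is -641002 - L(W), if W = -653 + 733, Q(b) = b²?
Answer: -41780398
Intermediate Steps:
W = 80
L(T) = (14 + T²)² (L(T) = (T² + 14)² = (14 + T²)²)
-641002 - L(W) = -641002 - (14 + 80²)² = -641002 - (14 + 6400)² = -641002 - 1*6414² = -641002 - 1*41139396 = -641002 - 41139396 = -41780398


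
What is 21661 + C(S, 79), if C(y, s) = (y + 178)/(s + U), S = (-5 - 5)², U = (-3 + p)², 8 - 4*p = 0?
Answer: 866579/40 ≈ 21664.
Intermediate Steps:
p = 2 (p = 2 - ¼*0 = 2 + 0 = 2)
U = 1 (U = (-3 + 2)² = (-1)² = 1)
S = 100 (S = (-10)² = 100)
C(y, s) = (178 + y)/(1 + s) (C(y, s) = (y + 178)/(s + 1) = (178 + y)/(1 + s))
21661 + C(S, 79) = 21661 + (178 + 100)/(1 + 79) = 21661 + 278/80 = 21661 + (1/80)*278 = 21661 + 139/40 = 866579/40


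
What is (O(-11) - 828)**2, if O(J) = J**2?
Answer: 499849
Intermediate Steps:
(O(-11) - 828)**2 = ((-11)**2 - 828)**2 = (121 - 828)**2 = (-707)**2 = 499849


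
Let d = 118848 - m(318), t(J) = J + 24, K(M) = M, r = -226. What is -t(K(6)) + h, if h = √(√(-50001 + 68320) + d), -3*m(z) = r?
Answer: -30 + √(1068954 + 9*√18319)/3 ≈ 314.83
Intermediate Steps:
m(z) = 226/3 (m(z) = -⅓*(-226) = 226/3)
t(J) = 24 + J
d = 356318/3 (d = 118848 - 1*226/3 = 118848 - 226/3 = 356318/3 ≈ 1.1877e+5)
h = √(356318/3 + √18319) (h = √(√(-50001 + 68320) + 356318/3) = √(√18319 + 356318/3) = √(356318/3 + √18319) ≈ 344.83)
-t(K(6)) + h = -(24 + 6) + √(1068954 + 9*√18319)/3 = -1*30 + √(1068954 + 9*√18319)/3 = -30 + √(1068954 + 9*√18319)/3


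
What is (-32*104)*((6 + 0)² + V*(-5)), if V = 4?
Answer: -53248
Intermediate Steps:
(-32*104)*((6 + 0)² + V*(-5)) = (-32*104)*((6 + 0)² + 4*(-5)) = -3328*(6² - 20) = -3328*(36 - 20) = -3328*16 = -53248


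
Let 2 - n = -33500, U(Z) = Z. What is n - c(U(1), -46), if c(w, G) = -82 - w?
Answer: 33585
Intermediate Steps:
n = 33502 (n = 2 - 1*(-33500) = 2 + 33500 = 33502)
n - c(U(1), -46) = 33502 - (-82 - 1*1) = 33502 - (-82 - 1) = 33502 - 1*(-83) = 33502 + 83 = 33585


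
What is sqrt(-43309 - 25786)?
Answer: I*sqrt(69095) ≈ 262.86*I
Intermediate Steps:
sqrt(-43309 - 25786) = sqrt(-69095) = I*sqrt(69095)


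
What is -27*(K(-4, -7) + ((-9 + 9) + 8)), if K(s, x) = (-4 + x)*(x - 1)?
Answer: -2592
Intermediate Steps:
K(s, x) = (-1 + x)*(-4 + x) (K(s, x) = (-4 + x)*(-1 + x) = (-1 + x)*(-4 + x))
-27*(K(-4, -7) + ((-9 + 9) + 8)) = -27*((4 + (-7)**2 - 5*(-7)) + ((-9 + 9) + 8)) = -27*((4 + 49 + 35) + (0 + 8)) = -27*(88 + 8) = -27*96 = -2592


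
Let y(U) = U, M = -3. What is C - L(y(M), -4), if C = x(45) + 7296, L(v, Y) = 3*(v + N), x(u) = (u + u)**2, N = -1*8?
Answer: 15429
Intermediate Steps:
N = -8
x(u) = 4*u**2 (x(u) = (2*u)**2 = 4*u**2)
L(v, Y) = -24 + 3*v (L(v, Y) = 3*(v - 8) = 3*(-8 + v) = -24 + 3*v)
C = 15396 (C = 4*45**2 + 7296 = 4*2025 + 7296 = 8100 + 7296 = 15396)
C - L(y(M), -4) = 15396 - (-24 + 3*(-3)) = 15396 - (-24 - 9) = 15396 - 1*(-33) = 15396 + 33 = 15429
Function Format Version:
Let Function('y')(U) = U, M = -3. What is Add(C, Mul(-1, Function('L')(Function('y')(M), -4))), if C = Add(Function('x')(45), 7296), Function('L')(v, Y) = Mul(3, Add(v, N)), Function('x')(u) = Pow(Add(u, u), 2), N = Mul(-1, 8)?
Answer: 15429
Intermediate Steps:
N = -8
Function('x')(u) = Mul(4, Pow(u, 2)) (Function('x')(u) = Pow(Mul(2, u), 2) = Mul(4, Pow(u, 2)))
Function('L')(v, Y) = Add(-24, Mul(3, v)) (Function('L')(v, Y) = Mul(3, Add(v, -8)) = Mul(3, Add(-8, v)) = Add(-24, Mul(3, v)))
C = 15396 (C = Add(Mul(4, Pow(45, 2)), 7296) = Add(Mul(4, 2025), 7296) = Add(8100, 7296) = 15396)
Add(C, Mul(-1, Function('L')(Function('y')(M), -4))) = Add(15396, Mul(-1, Add(-24, Mul(3, -3)))) = Add(15396, Mul(-1, Add(-24, -9))) = Add(15396, Mul(-1, -33)) = Add(15396, 33) = 15429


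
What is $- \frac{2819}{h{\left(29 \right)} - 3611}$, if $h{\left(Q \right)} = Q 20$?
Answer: $\frac{2819}{3031} \approx 0.93006$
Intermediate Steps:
$h{\left(Q \right)} = 20 Q$
$- \frac{2819}{h{\left(29 \right)} - 3611} = - \frac{2819}{20 \cdot 29 - 3611} = - \frac{2819}{580 - 3611} = - \frac{2819}{-3031} = \left(-2819\right) \left(- \frac{1}{3031}\right) = \frac{2819}{3031}$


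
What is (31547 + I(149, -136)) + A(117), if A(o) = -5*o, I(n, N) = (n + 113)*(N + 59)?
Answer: 10788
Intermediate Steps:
I(n, N) = (59 + N)*(113 + n) (I(n, N) = (113 + n)*(59 + N) = (59 + N)*(113 + n))
(31547 + I(149, -136)) + A(117) = (31547 + (6667 + 59*149 + 113*(-136) - 136*149)) - 5*117 = (31547 + (6667 + 8791 - 15368 - 20264)) - 585 = (31547 - 20174) - 585 = 11373 - 585 = 10788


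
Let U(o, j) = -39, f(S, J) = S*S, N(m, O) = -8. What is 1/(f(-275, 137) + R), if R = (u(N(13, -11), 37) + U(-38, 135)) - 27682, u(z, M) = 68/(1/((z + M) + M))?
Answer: 1/52392 ≈ 1.9087e-5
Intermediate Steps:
f(S, J) = S²
u(z, M) = 68*z + 136*M (u(z, M) = 68/(1/((M + z) + M)) = 68/(1/(z + 2*M)) = 68*(z + 2*M) = 68*z + 136*M)
R = -23233 (R = ((68*(-8) + 136*37) - 39) - 27682 = ((-544 + 5032) - 39) - 27682 = (4488 - 39) - 27682 = 4449 - 27682 = -23233)
1/(f(-275, 137) + R) = 1/((-275)² - 23233) = 1/(75625 - 23233) = 1/52392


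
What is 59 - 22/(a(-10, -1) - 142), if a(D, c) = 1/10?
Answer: 7631/129 ≈ 59.155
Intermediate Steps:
a(D, c) = ⅒
59 - 22/(a(-10, -1) - 142) = 59 - 22/(⅒ - 142) = 59 - 22/(-1419/10) = 59 - 10/1419*(-22) = 59 + 20/129 = 7631/129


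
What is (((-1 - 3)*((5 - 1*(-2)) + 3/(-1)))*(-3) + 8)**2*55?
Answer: 172480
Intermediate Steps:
(((-1 - 3)*((5 - 1*(-2)) + 3/(-1)))*(-3) + 8)**2*55 = (-4*((5 + 2) + 3*(-1))*(-3) + 8)**2*55 = (-4*(7 - 3)*(-3) + 8)**2*55 = (-4*4*(-3) + 8)**2*55 = (-16*(-3) + 8)**2*55 = (48 + 8)**2*55 = 56**2*55 = 3136*55 = 172480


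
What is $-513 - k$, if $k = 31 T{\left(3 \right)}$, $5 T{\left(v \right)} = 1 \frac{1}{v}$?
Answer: $- \frac{7726}{15} \approx -515.07$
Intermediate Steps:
$T{\left(v \right)} = \frac{1}{5 v}$ ($T{\left(v \right)} = \frac{1 \frac{1}{v}}{5} = \frac{1}{5 v}$)
$k = \frac{31}{15}$ ($k = 31 \frac{1}{5 \cdot 3} = 31 \cdot \frac{1}{5} \cdot \frac{1}{3} = 31 \cdot \frac{1}{15} = \frac{31}{15} \approx 2.0667$)
$-513 - k = -513 - \frac{31}{15} = - \frac{7726}{15}$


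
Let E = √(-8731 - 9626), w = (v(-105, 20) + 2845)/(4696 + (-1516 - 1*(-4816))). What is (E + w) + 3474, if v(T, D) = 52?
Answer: 27781001/7996 + I*√18357 ≈ 3474.4 + 135.49*I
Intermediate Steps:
w = 2897/7996 (w = (52 + 2845)/(4696 + (-1516 - 1*(-4816))) = 2897/(4696 + (-1516 + 4816)) = 2897/(4696 + 3300) = 2897/7996 ≈ 0.36231)
E = I*√18357 (E = √(-18357) = I*√18357 ≈ 135.49*I)
(E + w) + 3474 = (I*√18357 + 2897/7996) + 3474 = (2897/7996 + I*√18357) + 3474 = 27781001/7996 + I*√18357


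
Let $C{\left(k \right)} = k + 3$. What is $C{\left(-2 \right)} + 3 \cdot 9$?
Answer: $28$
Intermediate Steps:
$C{\left(k \right)} = 3 + k$
$C{\left(-2 \right)} + 3 \cdot 9 = \left(3 - 2\right) + 3 \cdot 9 = 1 + 27 = 28$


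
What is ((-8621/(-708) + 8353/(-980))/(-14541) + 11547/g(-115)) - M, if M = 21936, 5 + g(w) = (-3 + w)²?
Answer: -192523025399853509/8776910302335 ≈ -21935.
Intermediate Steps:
g(w) = -5 + (-3 + w)²
((-8621/(-708) + 8353/(-980))/(-14541) + 11547/g(-115)) - M = ((-8621/(-708) + 8353/(-980))/(-14541) + 11547/(-5 + (-3 - 115)²)) - 1*21936 = ((-8621*(-1/708) + 8353*(-1/980))*(-1/14541) + 11547/(-5 + (-118)²)) - 21936 = ((8621/708 - 8353/980)*(-1/14541) + 11547/(-5 + 13924)) - 21936 = ((158416/43365)*(-1/14541) + 11547/13919) - 21936 = (-158416/630570465 + 11547*(1/13919)) - 21936 = (-158416/630570465 + 11547/13919) - 21936 = 7278992167051/8776910302335 - 21936 = -192523025399853509/8776910302335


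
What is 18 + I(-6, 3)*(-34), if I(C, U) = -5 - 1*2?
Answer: 256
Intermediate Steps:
I(C, U) = -7 (I(C, U) = -5 - 2 = -7)
18 + I(-6, 3)*(-34) = 18 - 7*(-34) = 18 + 238 = 256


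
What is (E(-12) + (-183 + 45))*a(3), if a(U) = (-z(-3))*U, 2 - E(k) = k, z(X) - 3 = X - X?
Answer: 1116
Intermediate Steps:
z(X) = 3 (z(X) = 3 + (X - X) = 3 + 0 = 3)
E(k) = 2 - k
a(U) = -3*U (a(U) = (-1*3)*U = -3*U)
(E(-12) + (-183 + 45))*a(3) = ((2 - 1*(-12)) + (-183 + 45))*(-3*3) = ((2 + 12) - 138)*(-9) = (14 - 138)*(-9) = -124*(-9) = 1116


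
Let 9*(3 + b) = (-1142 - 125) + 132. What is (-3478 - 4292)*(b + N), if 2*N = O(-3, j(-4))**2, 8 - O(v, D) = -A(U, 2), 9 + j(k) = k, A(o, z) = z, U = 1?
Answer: 1844080/3 ≈ 6.1469e+5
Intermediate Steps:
j(k) = -9 + k
O(v, D) = 10 (O(v, D) = 8 - (-1)*2 = 8 - 1*(-2) = 8 + 2 = 10)
b = -1162/9 (b = -3 + ((-1142 - 125) + 132)/9 = -3 + (-1267 + 132)/9 = -3 + (1/9)*(-1135) = -3 - 1135/9 = -1162/9 ≈ -129.11)
N = 50 (N = (1/2)*10**2 = (1/2)*100 = 50)
(-3478 - 4292)*(b + N) = (-3478 - 4292)*(-1162/9 + 50) = -7770*(-712/9) = 1844080/3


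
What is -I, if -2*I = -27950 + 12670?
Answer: -7640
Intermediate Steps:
I = 7640 (I = -(-27950 + 12670)/2 = -½*(-15280) = 7640)
-I = -1*7640 = -7640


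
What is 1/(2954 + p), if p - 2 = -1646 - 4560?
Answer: -1/3250 ≈ -0.00030769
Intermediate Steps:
p = -6204 (p = 2 + (-1646 - 4560) = 2 - 6206 = -6204)
1/(2954 + p) = 1/(2954 - 6204) = 1/(-3250) = -1/3250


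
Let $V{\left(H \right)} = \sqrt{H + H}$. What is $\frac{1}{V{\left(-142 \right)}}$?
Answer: $- \frac{i \sqrt{71}}{142} \approx - 0.059339 i$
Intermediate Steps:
$V{\left(H \right)} = \sqrt{2} \sqrt{H}$ ($V{\left(H \right)} = \sqrt{2 H} = \sqrt{2} \sqrt{H}$)
$\frac{1}{V{\left(-142 \right)}} = \frac{1}{\sqrt{2} \sqrt{-142}} = \frac{1}{\sqrt{2} i \sqrt{142}} = \frac{1}{2 i \sqrt{71}} = - \frac{i \sqrt{71}}{142}$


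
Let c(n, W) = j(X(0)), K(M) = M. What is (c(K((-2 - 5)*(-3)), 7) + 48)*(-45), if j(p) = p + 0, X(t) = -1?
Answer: -2115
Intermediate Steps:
j(p) = p
c(n, W) = -1
(c(K((-2 - 5)*(-3)), 7) + 48)*(-45) = (-1 + 48)*(-45) = 47*(-45) = -2115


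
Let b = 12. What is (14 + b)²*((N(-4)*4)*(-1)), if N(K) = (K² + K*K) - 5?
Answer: -73008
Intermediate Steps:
N(K) = -5 + 2*K² (N(K) = (K² + K²) - 5 = 2*K² - 5 = -5 + 2*K²)
(14 + b)²*((N(-4)*4)*(-1)) = (14 + 12)²*(((-5 + 2*(-4)²)*4)*(-1)) = 26²*(((-5 + 2*16)*4)*(-1)) = 676*(((-5 + 32)*4)*(-1)) = 676*((27*4)*(-1)) = 676*(108*(-1)) = 676*(-108) = -73008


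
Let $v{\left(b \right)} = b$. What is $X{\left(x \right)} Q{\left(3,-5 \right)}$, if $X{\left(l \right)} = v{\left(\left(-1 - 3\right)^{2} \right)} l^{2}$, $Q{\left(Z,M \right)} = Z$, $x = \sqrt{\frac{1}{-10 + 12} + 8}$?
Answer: $408$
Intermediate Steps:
$x = \frac{\sqrt{34}}{2}$ ($x = \sqrt{\frac{1}{2} + 8} = \sqrt{\frac{17}{2}} = \frac{\sqrt{34}}{2} \approx 2.9155$)
$X{\left(l \right)} = 16 l^{2}$ ($X{\left(l \right)} = \left(-1 - 3\right)^{2} l^{2} = \left(-4\right)^{2} l^{2} = 16 l^{2}$)
$X{\left(x \right)} Q{\left(3,-5 \right)} = 16 \left(\frac{\sqrt{34}}{2}\right)^{2} \cdot 3 = 16 \cdot \frac{17}{2} \cdot 3 = 136 \cdot 3 = 408$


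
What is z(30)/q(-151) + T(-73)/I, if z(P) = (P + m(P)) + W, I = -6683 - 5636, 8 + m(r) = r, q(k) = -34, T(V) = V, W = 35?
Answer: -1069271/418846 ≈ -2.5529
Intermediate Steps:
m(r) = -8 + r
I = -12319
z(P) = 27 + 2*P (z(P) = (P + (-8 + P)) + 35 = (-8 + 2*P) + 35 = 27 + 2*P)
z(30)/q(-151) + T(-73)/I = (27 + 2*30)/(-34) - 73/(-12319) = (27 + 60)*(-1/34) - 73*(-1/12319) = 87*(-1/34) + 73/12319 = -87/34 + 73/12319 = -1069271/418846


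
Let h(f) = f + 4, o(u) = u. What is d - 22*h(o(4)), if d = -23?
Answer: -199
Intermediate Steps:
h(f) = 4 + f
d - 22*h(o(4)) = -23 - 22*(4 + 4) = -23 - 22*8 = -23 - 176 = -199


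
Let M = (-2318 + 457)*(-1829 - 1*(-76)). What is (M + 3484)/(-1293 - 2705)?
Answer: -3265817/3998 ≈ -816.86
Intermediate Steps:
M = 3262333 (M = -1861*(-1829 + 76) = -1861*(-1753) = 3262333)
(M + 3484)/(-1293 - 2705) = (3262333 + 3484)/(-1293 - 2705) = 3265817/(-3998) = 3265817*(-1/3998) = -3265817/3998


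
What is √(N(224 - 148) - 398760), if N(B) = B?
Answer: 2*I*√99671 ≈ 631.41*I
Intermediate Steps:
√(N(224 - 148) - 398760) = √((224 - 148) - 398760) = √(76 - 398760) = √(-398684) = 2*I*√99671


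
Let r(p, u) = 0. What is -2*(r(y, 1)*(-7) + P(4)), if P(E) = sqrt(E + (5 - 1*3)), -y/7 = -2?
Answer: -2*sqrt(6) ≈ -4.8990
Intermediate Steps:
y = 14 (y = -7*(-2) = 14)
P(E) = sqrt(2 + E) (P(E) = sqrt(E + (5 - 3)) = sqrt(E + 2) = sqrt(2 + E))
-2*(r(y, 1)*(-7) + P(4)) = -2*(0*(-7) + sqrt(2 + 4)) = -2*(0 + sqrt(6)) = -2*sqrt(6)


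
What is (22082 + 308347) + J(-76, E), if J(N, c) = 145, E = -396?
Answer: 330574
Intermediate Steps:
(22082 + 308347) + J(-76, E) = (22082 + 308347) + 145 = 330429 + 145 = 330574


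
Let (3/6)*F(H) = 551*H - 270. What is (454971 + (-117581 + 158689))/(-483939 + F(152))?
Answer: -496079/316975 ≈ -1.5650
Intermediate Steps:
F(H) = -540 + 1102*H (F(H) = 2*(551*H - 270) = 2*(-270 + 551*H) = -540 + 1102*H)
(454971 + (-117581 + 158689))/(-483939 + F(152)) = (454971 + (-117581 + 158689))/(-483939 + (-540 + 1102*152)) = (454971 + 41108)/(-483939 + (-540 + 167504)) = 496079/(-483939 + 166964) = 496079/(-316975) = 496079*(-1/316975) = -496079/316975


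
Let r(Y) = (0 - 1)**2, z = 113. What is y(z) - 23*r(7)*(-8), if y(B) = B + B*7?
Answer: 1088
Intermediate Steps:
y(B) = 8*B (y(B) = B + 7*B = 8*B)
r(Y) = 1 (r(Y) = (-1)**2 = 1)
y(z) - 23*r(7)*(-8) = 8*113 - 23*1*(-8) = 904 - 23*(-8) = 904 + 184 = 1088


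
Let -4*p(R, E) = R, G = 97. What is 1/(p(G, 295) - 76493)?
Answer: -4/306069 ≈ -1.3069e-5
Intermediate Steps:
p(R, E) = -R/4
1/(p(G, 295) - 76493) = 1/(-1/4*97 - 76493) = 1/(-97/4 - 76493) = 1/(-306069/4) = -4/306069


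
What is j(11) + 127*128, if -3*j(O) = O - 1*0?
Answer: 48757/3 ≈ 16252.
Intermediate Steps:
j(O) = -O/3 (j(O) = -(O - 1*0)/3 = -(O + 0)/3 = -O/3)
j(11) + 127*128 = -⅓*11 + 127*128 = -11/3 + 16256 = 48757/3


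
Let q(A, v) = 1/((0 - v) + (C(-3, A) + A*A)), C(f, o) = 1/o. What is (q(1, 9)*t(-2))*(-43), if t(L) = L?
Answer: -86/7 ≈ -12.286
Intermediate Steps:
q(A, v) = 1/(1/A + A**2 - v) (q(A, v) = 1/((0 - v) + (1/A + A*A)) = 1/(-v + (1/A + A**2)) = 1/(1/A + A**2 - v))
(q(1, 9)*t(-2))*(-43) = ((1/(1 + 1*(1**2 - 1*9)))*(-2))*(-43) = ((1/(1 + 1*(1 - 9)))*(-2))*(-43) = ((1/(1 + 1*(-8)))*(-2))*(-43) = ((1/(1 - 8))*(-2))*(-43) = ((1/(-7))*(-2))*(-43) = ((1*(-1/7))*(-2))*(-43) = -1/7*(-2)*(-43) = (2/7)*(-43) = -86/7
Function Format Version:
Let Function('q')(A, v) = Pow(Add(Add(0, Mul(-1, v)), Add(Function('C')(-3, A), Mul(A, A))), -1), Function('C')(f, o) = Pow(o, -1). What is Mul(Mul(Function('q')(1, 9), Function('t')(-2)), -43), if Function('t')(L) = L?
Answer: Rational(-86, 7) ≈ -12.286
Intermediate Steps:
Function('q')(A, v) = Pow(Add(Pow(A, -1), Pow(A, 2), Mul(-1, v)), -1) (Function('q')(A, v) = Pow(Add(Add(0, Mul(-1, v)), Add(Pow(A, -1), Mul(A, A))), -1) = Pow(Add(Mul(-1, v), Add(Pow(A, -1), Pow(A, 2))), -1) = Pow(Add(Pow(A, -1), Pow(A, 2), Mul(-1, v)), -1))
Mul(Mul(Function('q')(1, 9), Function('t')(-2)), -43) = Mul(Mul(Mul(1, Pow(Add(1, Mul(1, Add(Pow(1, 2), Mul(-1, 9)))), -1)), -2), -43) = Mul(Mul(Mul(1, Pow(Add(1, Mul(1, Add(1, -9))), -1)), -2), -43) = Mul(Mul(Mul(1, Pow(Add(1, Mul(1, -8)), -1)), -2), -43) = Mul(Mul(Mul(1, Pow(Add(1, -8), -1)), -2), -43) = Mul(Mul(Mul(1, Pow(-7, -1)), -2), -43) = Mul(Mul(Mul(1, Rational(-1, 7)), -2), -43) = Mul(Mul(Rational(-1, 7), -2), -43) = Mul(Rational(2, 7), -43) = Rational(-86, 7)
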